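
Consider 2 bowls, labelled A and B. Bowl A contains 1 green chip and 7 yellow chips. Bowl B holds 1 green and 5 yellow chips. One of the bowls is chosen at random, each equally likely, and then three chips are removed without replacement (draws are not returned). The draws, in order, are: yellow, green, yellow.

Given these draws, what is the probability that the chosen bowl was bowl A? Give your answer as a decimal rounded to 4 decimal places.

Compute the likelihood of the observed sequence for each case: P(data | bowl A) = (7/8)(1/7)(6/6) = 1/8; P(data | bowl B) = (5/6)(1/5)(4/4) = 1/6.
The prior-weighted likelihoods are 1/2 · 1/8 = 1/16, 1/2 · 1/6 = 1/12; these sum to 7/48.
Therefore the posterior P(bowl A | data) = (1/16) / (7/48) = 3/7.

0.4286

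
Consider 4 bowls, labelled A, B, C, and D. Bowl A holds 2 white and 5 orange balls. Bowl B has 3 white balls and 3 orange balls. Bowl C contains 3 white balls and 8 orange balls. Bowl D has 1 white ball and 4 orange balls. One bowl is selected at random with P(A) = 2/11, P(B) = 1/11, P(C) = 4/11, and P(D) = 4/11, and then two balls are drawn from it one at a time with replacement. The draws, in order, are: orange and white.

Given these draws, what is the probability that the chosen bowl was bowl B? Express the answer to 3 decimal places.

The likelihood of the observed sequence under each hypothesis: P(data | bowl A) = (5/7)(2/7) = 0.20408; P(data | bowl B) = (3/6)(3/6) = 0.25; P(data | bowl C) = (8/11)(3/11) = 0.19835; P(data | bowl D) = (4/5)(1/5) = 0.16.
The prior-weighted likelihoods are 2/11 · 0.20408 = 0.037106, 1/11 · 0.25 = 0.022727, 4/11 · 0.19835 = 0.072126, 4/11 · 0.16 = 0.058182; these sum to 0.19014.
So P(bowl B | data) = (0.022727) / (0.19014) = 0.11953.

0.120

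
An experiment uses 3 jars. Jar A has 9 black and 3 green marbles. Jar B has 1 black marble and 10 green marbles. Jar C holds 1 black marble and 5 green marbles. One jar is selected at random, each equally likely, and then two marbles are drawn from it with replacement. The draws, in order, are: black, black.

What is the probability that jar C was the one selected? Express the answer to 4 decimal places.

0.0464

Compute the likelihood of the observed sequence for each case: P(data | jar A) = (9/12)(9/12) = 0.5625; P(data | jar B) = (1/11)(1/11) = 0.0082645; P(data | jar C) = (1/6)(1/6) = 0.027778.
Weighting by the prior gives 1/3 · 0.5625 = 0.1875, 1/3 · 0.0082645 = 0.0027548, 1/3 · 0.027778 = 0.0092593; these sum to 0.19951.
Hence P(jar C | data) = (0.0092593) / (0.19951) = 0.046409.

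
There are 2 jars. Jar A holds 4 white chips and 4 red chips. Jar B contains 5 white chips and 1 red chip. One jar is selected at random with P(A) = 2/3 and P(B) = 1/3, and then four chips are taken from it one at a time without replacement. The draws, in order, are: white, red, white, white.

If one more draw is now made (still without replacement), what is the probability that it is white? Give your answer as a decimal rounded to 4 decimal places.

Compute the likelihood of the observed sequence for each case: P(data | jar A) = (4/8)(4/7)(3/6)(2/5) = 2/35; P(data | jar B) = (5/6)(1/5)(4/4)(3/3) = 1/6.
Multiplying each by its prior: 2/3 · 2/35 = 4/105, 1/3 · 1/6 = 1/18; these sum to 59/630.
Dividing through by the total gives posterior P(jar A | data) = 24/59, P(jar B | data) = 35/59.
Averaging over the posterior, P(white next | data) = (1/4)(24/59) + (1)(35/59) = 41/59.

0.6949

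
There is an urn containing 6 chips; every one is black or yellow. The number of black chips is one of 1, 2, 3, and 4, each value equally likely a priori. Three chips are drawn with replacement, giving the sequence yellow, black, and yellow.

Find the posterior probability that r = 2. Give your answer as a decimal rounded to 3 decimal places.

0.320

For each hypothesis, P(data | H) works out to: P(data | r = 1) = (5/6)(1/6)(5/6) = 25/216; P(data | r = 2) = (4/6)(2/6)(4/6) = 4/27; P(data | r = 3) = (3/6)(3/6)(3/6) = 1/8; P(data | r = 4) = (2/6)(4/6)(2/6) = 2/27.
Multiplying each by its prior: 1/4 · 25/216 = 25/864, 1/4 · 4/27 = 1/27, 1/4 · 1/8 = 1/32, 1/4 · 2/27 = 1/54; these sum to 25/216.
So P(r = 2 | data) = (1/27) / (25/216) = 8/25.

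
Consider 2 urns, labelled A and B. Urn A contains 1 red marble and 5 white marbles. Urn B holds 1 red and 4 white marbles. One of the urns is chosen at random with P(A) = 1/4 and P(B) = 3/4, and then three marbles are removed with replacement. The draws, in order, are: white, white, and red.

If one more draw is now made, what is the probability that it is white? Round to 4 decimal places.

Compute the likelihood of the observed sequence for each case: P(data | urn A) = (5/6)(5/6)(1/6) = 0.11574; P(data | urn B) = (4/5)(4/5)(1/5) = 0.128.
The prior-weighted likelihoods are 1/4 · 0.11574 = 0.028935, 3/4 · 0.128 = 0.096; summing to 0.12494.
Dividing through by the total gives posterior P(urn A | data) = 0.2316, P(urn B | data) = 0.7684.
The predictive probability is P(white next | data) = (5/6)(0.2316) + (4/5)(0.7684) = 0.80772.

0.8077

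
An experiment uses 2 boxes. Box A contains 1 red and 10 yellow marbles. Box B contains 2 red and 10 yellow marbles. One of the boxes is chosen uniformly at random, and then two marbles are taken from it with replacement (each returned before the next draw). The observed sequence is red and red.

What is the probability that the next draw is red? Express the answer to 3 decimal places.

0.149

For each hypothesis, P(data | H) works out to: P(data | box A) = (1/11)(1/11) = 0.0082645; P(data | box B) = (2/12)(2/12) = 0.027778.
Multiplying each by its prior: 1/2 · 0.0082645 = 0.0041322, 1/2 · 0.027778 = 0.013889; summing to 0.018021.
Dividing through by the total gives posterior P(box A | data) = 0.2293, P(box B | data) = 0.7707.
So P(red next | data) = Σ P(red next | H) P(H | data) = (1/11)(0.2293) + (1/6)(0.7707) = 0.1493.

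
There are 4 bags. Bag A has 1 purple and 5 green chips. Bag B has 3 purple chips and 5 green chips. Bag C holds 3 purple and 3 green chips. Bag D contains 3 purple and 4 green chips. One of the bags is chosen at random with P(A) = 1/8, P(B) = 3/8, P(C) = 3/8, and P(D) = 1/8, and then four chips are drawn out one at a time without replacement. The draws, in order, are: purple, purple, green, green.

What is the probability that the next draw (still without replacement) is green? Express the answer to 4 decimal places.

0.6131

Under each hypothesis, the probability of the observed sequence is: P(data | bag A) = (1/6)(0/5) = 0; P(data | bag B) = (3/8)(2/7)(5/6)(4/5) = 1/14; P(data | bag C) = (3/6)(2/5)(3/4)(2/3) = 1/10; P(data | bag D) = (3/7)(2/6)(4/5)(3/4) = 3/35.
Weighting by the prior gives 1/8 · 0 = 0, 3/8 · 1/14 = 3/112, 3/8 · 1/10 = 3/80, 1/8 · 3/35 = 3/280; summing to 3/40.
The posterior is then P(bag A | data) = 0, P(bag B | data) = 5/14, P(bag C | data) = 1/2, P(bag D | data) = 1/7.
The predictive probability is P(green next | data) = (3/4)(5/14) + (1/2)(1/2) + (2/3)(1/7) = 103/168.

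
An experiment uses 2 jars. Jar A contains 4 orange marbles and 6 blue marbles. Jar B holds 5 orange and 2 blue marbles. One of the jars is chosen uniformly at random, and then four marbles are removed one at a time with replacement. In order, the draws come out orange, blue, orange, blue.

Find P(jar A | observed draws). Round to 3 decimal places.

0.580

The likelihood of the observed sequence under each hypothesis: P(data | jar A) = (4/10)(6/10)(4/10)(6/10) = 0.0576; P(data | jar B) = (5/7)(2/7)(5/7)(2/7) = 0.041649.
Multiplying each by its prior: 1/2 · 0.0576 = 0.0288, 1/2 · 0.041649 = 0.020825; these sum to 0.049625.
Hence P(jar A | data) = (0.0288) / (0.049625) = 0.58036.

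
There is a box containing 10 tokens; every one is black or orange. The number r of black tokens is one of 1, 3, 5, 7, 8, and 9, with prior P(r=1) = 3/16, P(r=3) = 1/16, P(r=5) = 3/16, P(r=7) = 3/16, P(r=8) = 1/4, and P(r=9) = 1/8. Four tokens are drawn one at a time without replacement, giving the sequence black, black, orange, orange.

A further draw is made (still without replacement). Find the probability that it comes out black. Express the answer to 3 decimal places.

0.648

Under each hypothesis, the probability of the observed sequence is: P(data | r = 1) = (1/10)(0/9) = 0; P(data | r = 3) = (3/10)(2/9)(7/8)(6/7) = 0.05; P(data | r = 5) = (5/10)(4/9)(5/8)(4/7) = 0.079365; P(data | r = 7) = (7/10)(6/9)(3/8)(2/7) = 0.05; P(data | r = 8) = (8/10)(7/9)(2/8)(1/7) = 0.022222; P(data | r = 9) = (9/10)(8/9)(1/8)(0/7) = 0.
The prior-weighted likelihoods are 3/16 · 0 = 0, 1/16 · 0.05 = 0.003125, 3/16 · 0.079365 = 0.014881, 3/16 · 0.05 = 0.009375, 1/4 · 0.022222 = 0.0055556, 1/8 · 0 = 0; with total 0.032937.
Dividing through by the total gives posterior P(r = 1 | data) = 0, P(r = 3 | data) = 0.09488, P(r = 5 | data) = 0.45181, P(r = 7 | data) = 0.28464, P(r = 8 | data) = 0.16867, P(r = 9 | data) = 0.
The predictive probability is P(black next | data) = (1/6)(0.09488) + (1/2)(0.45181) + (5/6)(0.28464) + (1)(0.16867) = 0.64759.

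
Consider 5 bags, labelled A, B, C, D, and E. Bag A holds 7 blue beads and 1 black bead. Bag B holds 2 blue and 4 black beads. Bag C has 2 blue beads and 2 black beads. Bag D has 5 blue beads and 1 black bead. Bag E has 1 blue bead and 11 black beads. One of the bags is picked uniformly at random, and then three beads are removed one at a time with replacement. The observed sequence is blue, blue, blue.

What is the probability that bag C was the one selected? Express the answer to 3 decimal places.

0.089

Compute the likelihood of the observed sequence for each case: P(data | bag A) = (7/8)(7/8)(7/8) = 0.66992; P(data | bag B) = (2/6)(2/6)(2/6) = 0.037037; P(data | bag C) = (2/4)(2/4)(2/4) = 0.125; P(data | bag D) = (5/6)(5/6)(5/6) = 0.5787; P(data | bag E) = (1/12)(1/12)(1/12) = 0.0005787.
Multiplying each by its prior: 1/5 · 0.66992 = 0.13398, 1/5 · 0.037037 = 0.0074074, 1/5 · 0.125 = 0.025, 1/5 · 0.5787 = 0.11574, 1/5 · 0.0005787 = 0.00011574; these sum to 0.28225.
Therefore the posterior P(bag C | data) = (0.025) / (0.28225) = 0.088575.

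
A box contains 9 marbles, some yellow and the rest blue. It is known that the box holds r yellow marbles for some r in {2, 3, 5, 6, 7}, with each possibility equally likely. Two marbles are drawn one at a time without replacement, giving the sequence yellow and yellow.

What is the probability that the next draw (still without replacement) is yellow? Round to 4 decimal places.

0.5657

For each hypothesis, P(data | H) works out to: P(data | r = 2) = (2/9)(1/8) = 1/36; P(data | r = 3) = (3/9)(2/8) = 1/12; P(data | r = 5) = (5/9)(4/8) = 5/18; P(data | r = 6) = (6/9)(5/8) = 5/12; P(data | r = 7) = (7/9)(6/8) = 7/12.
The prior-weighted likelihoods are 1/5 · 1/36 = 1/180, 1/5 · 1/12 = 1/60, 1/5 · 5/18 = 1/18, 1/5 · 5/12 = 1/12, 1/5 · 7/12 = 7/60; these sum to 5/18.
Normalising, the posterior is P(r = 2 | data) = 1/50, P(r = 3 | data) = 3/50, P(r = 5 | data) = 1/5, P(r = 6 | data) = 3/10, P(r = 7 | data) = 21/50.
Averaging over the posterior, P(yellow next | data) = (0)(1/50) + (1/7)(3/50) + (3/7)(1/5) + (4/7)(3/10) + (5/7)(21/50) = 99/175.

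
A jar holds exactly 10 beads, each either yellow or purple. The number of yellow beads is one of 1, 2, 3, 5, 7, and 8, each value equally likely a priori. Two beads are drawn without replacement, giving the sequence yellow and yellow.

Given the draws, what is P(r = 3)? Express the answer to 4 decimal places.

The likelihood of the observed sequence under each hypothesis: P(data | r = 1) = (1/10)(0/9) = 0; P(data | r = 2) = (2/10)(1/9) = 1/45; P(data | r = 3) = (3/10)(2/9) = 1/15; P(data | r = 5) = (5/10)(4/9) = 2/9; P(data | r = 7) = (7/10)(6/9) = 7/15; P(data | r = 8) = (8/10)(7/9) = 28/45.
Weighting by the prior gives 1/6 · 0 = 0, 1/6 · 1/45 = 1/270, 1/6 · 1/15 = 1/90, 1/6 · 2/9 = 1/27, 1/6 · 7/15 = 7/90, 1/6 · 28/45 = 14/135; summing to 7/30.
Hence P(r = 3 | data) = (1/90) / (7/30) = 1/21.

0.0476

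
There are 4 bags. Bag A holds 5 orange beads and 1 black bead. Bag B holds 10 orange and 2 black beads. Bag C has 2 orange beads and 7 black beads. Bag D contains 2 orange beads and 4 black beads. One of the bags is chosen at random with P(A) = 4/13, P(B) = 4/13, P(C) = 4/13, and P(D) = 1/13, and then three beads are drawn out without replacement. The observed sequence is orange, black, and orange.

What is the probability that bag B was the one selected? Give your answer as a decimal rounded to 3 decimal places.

0.392

Compute the likelihood of the observed sequence for each case: P(data | bag A) = (5/6)(1/5)(4/4) = 0.16667; P(data | bag B) = (10/12)(2/11)(9/10) = 0.13636; P(data | bag C) = (2/9)(7/8)(1/7) = 0.027778; P(data | bag D) = (2/6)(4/5)(1/4) = 0.066667.
The prior-weighted likelihoods are 4/13 · 0.16667 = 0.051282, 4/13 · 0.13636 = 0.041958, 4/13 · 0.027778 = 0.008547, 1/13 · 0.066667 = 0.0051282; with total 0.10692.
Therefore the posterior P(bag B | data) = (0.041958) / (0.10692) = 0.39244.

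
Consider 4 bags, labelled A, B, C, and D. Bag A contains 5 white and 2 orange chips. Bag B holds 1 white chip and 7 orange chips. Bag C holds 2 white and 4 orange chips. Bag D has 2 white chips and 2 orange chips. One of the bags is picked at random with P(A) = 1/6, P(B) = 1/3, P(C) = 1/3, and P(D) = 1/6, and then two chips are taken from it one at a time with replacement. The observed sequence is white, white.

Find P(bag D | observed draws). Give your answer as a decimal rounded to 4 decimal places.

Compute the likelihood of the observed sequence for each case: P(data | bag A) = (5/7)(5/7) = 0.5102; P(data | bag B) = (1/8)(1/8) = 0.015625; P(data | bag C) = (2/6)(2/6) = 0.11111; P(data | bag D) = (2/4)(2/4) = 0.25.
Multiplying each by its prior: 1/6 · 0.5102 = 0.085034, 1/3 · 0.015625 = 0.0052083, 1/3 · 0.11111 = 0.037037, 1/6 · 0.25 = 0.041667; summing to 0.16895.
So P(bag D | data) = (0.041667) / (0.16895) = 0.24663.

0.2466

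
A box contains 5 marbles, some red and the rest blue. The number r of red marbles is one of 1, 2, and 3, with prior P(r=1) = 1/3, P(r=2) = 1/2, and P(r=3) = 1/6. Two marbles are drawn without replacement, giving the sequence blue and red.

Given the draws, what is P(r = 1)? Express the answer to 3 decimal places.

Under each hypothesis, the probability of the observed sequence is: P(data | r = 1) = (4/5)(1/4) = 1/5; P(data | r = 2) = (3/5)(2/4) = 3/10; P(data | r = 3) = (2/5)(3/4) = 3/10.
Weighting by the prior gives 1/3 · 1/5 = 1/15, 1/2 · 3/10 = 3/20, 1/6 · 3/10 = 1/20; summing to 4/15.
By Bayes' rule, P(r = 1 | data) = (1/15) / (4/15) = 1/4.

0.250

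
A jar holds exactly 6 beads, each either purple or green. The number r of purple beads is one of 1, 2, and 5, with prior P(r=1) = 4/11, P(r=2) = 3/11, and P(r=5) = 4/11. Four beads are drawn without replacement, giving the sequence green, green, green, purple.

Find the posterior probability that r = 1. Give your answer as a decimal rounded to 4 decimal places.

For each hypothesis, P(data | H) works out to: P(data | r = 1) = (5/6)(4/5)(3/4)(1/3) = 1/6; P(data | r = 2) = (4/6)(3/5)(2/4)(2/3) = 2/15; P(data | r = 5) = (1/6)(0/5) = 0.
Weighting by the prior gives 4/11 · 1/6 = 2/33, 3/11 · 2/15 = 2/55, 4/11 · 0 = 0; with total 16/165.
By Bayes' rule, P(r = 1 | data) = (2/33) / (16/165) = 5/8.

0.6250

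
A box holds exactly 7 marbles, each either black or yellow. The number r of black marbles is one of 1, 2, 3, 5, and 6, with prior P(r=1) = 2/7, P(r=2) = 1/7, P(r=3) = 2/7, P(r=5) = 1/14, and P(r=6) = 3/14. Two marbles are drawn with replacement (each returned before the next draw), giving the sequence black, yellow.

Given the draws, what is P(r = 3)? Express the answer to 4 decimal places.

Compute the likelihood of the observed sequence for each case: P(data | r = 1) = (1/7)(6/7) = 6/49; P(data | r = 2) = (2/7)(5/7) = 10/49; P(data | r = 3) = (3/7)(4/7) = 12/49; P(data | r = 5) = (5/7)(2/7) = 10/49; P(data | r = 6) = (6/7)(1/7) = 6/49.
Multiplying each by its prior: 2/7 · 6/49 = 12/343, 1/7 · 10/49 = 10/343, 2/7 · 12/49 = 24/343, 1/14 · 10/49 = 5/343, 3/14 · 6/49 = 9/343; summing to 60/343.
Therefore the posterior P(r = 3 | data) = (24/343) / (60/343) = 2/5.

0.4000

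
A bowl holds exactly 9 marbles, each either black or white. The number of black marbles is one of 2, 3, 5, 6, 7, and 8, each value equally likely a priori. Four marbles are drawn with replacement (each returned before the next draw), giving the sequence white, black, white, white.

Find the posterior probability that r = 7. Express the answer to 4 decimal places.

For each hypothesis, P(data | H) works out to: P(data | r = 2) = (7/9)(2/9)(7/9)(7/9) = 0.10456; P(data | r = 3) = (6/9)(3/9)(6/9)(6/9) = 0.098765; P(data | r = 5) = (4/9)(5/9)(4/9)(4/9) = 0.048773; P(data | r = 6) = (3/9)(6/9)(3/9)(3/9) = 0.024691; P(data | r = 7) = (2/9)(7/9)(2/9)(2/9) = 0.0085353; P(data | r = 8) = (1/9)(8/9)(1/9)(1/9) = 0.0012193.
Multiplying each by its prior: 1/6 · 0.10456 = 0.017426, 1/6 · 0.098765 = 0.016461, 1/6 · 0.048773 = 0.0081288, 1/6 · 0.024691 = 0.0041152, 1/6 · 0.0085353 = 0.0014225, 1/6 · 0.0012193 = 0.00020322; with total 0.047757.
So P(r = 7 | data) = (0.0014225) / (0.047757) = 0.029787.

0.0298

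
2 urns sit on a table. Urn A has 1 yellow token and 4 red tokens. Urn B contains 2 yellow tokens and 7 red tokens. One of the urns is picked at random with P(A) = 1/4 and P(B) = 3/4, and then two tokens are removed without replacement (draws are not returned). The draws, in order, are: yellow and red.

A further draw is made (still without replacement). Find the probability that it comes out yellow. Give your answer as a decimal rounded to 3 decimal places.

The likelihood of the observed sequence under each hypothesis: P(data | urn A) = (1/5)(4/4) = 1/5; P(data | urn B) = (2/9)(7/8) = 7/36.
Multiplying each by its prior: 1/4 · 1/5 = 1/20, 3/4 · 7/36 = 7/48; these sum to 47/240.
The posterior is then P(urn A | data) = 12/47, P(urn B | data) = 35/47.
The predictive probability is P(yellow next | data) = (0)(12/47) + (1/7)(35/47) = 5/47.

0.106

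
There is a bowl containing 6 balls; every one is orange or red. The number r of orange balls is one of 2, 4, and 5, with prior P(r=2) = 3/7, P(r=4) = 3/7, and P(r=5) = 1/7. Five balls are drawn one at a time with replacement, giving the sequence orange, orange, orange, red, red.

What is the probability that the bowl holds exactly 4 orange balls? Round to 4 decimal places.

0.6014

For each hypothesis, P(data | H) works out to: P(data | r = 2) = (2/6)(2/6)(2/6)(4/6)(4/6) = 0.016461; P(data | r = 4) = (4/6)(4/6)(4/6)(2/6)(2/6) = 0.032922; P(data | r = 5) = (5/6)(5/6)(5/6)(1/6)(1/6) = 0.016075.
The prior-weighted likelihoods are 3/7 · 0.016461 = 0.0070547, 3/7 · 0.032922 = 0.014109, 1/7 · 0.016075 = 0.0022964; these sum to 0.02346.
By Bayes' rule, P(r = 4 | data) = (0.014109) / (0.02346) = 0.60141.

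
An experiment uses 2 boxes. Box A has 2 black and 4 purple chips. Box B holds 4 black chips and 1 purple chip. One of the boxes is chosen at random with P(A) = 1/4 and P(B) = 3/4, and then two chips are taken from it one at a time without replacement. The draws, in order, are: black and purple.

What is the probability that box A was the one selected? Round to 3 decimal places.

0.308

Compute the likelihood of the observed sequence for each case: P(data | box A) = (2/6)(4/5) = 4/15; P(data | box B) = (4/5)(1/4) = 1/5.
The prior-weighted likelihoods are 1/4 · 4/15 = 1/15, 3/4 · 1/5 = 3/20; summing to 13/60.
Therefore the posterior P(box A | data) = (1/15) / (13/60) = 4/13.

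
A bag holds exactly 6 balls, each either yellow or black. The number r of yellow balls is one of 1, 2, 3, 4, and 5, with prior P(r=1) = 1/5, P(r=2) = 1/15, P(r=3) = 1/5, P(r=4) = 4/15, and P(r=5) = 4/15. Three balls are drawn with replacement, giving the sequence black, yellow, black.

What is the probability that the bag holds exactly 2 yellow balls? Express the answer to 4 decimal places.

0.1176

Under each hypothesis, the probability of the observed sequence is: P(data | r = 1) = (5/6)(1/6)(5/6) = 25/216; P(data | r = 2) = (4/6)(2/6)(4/6) = 4/27; P(data | r = 3) = (3/6)(3/6)(3/6) = 1/8; P(data | r = 4) = (2/6)(4/6)(2/6) = 2/27; P(data | r = 5) = (1/6)(5/6)(1/6) = 5/216.
Multiplying each by its prior: 1/5 · 25/216 = 5/216, 1/15 · 4/27 = 4/405, 1/5 · 1/8 = 1/40, 4/15 · 2/27 = 8/405, 4/15 · 5/216 = 1/162; with total 34/405.
So P(r = 2 | data) = (4/405) / (34/405) = 2/17.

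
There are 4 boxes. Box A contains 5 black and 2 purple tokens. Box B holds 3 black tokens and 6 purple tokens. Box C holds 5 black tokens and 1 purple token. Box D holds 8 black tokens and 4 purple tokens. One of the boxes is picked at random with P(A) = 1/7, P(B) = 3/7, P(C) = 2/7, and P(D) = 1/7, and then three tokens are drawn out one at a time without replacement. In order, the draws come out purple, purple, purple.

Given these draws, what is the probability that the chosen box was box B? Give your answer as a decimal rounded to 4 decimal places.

0.9752

Under each hypothesis, the probability of the observed sequence is: P(data | box A) = (2/7)(1/6)(0/5) = 0; P(data | box B) = (6/9)(5/8)(4/7) = 0.2381; P(data | box C) = (1/6)(0/5) = 0; P(data | box D) = (4/12)(3/11)(2/10) = 0.018182.
Multiplying each by its prior: 1/7 · 0 = 0, 3/7 · 0.2381 = 0.10204, 2/7 · 0 = 0, 1/7 · 0.018182 = 0.0025974; summing to 0.10464.
So P(box B | data) = (0.10204) / (0.10464) = 0.97518.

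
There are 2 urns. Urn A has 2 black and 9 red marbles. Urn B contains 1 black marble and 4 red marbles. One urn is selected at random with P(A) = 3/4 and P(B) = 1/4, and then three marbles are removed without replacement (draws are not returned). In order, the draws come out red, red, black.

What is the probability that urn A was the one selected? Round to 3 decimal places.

The likelihood of the observed sequence under each hypothesis: P(data | urn A) = (9/11)(8/10)(2/9) = 8/55; P(data | urn B) = (4/5)(3/4)(1/3) = 1/5.
The prior-weighted likelihoods are 3/4 · 8/55 = 6/55, 1/4 · 1/5 = 1/20; summing to 7/44.
So P(urn A | data) = (6/55) / (7/44) = 24/35.

0.686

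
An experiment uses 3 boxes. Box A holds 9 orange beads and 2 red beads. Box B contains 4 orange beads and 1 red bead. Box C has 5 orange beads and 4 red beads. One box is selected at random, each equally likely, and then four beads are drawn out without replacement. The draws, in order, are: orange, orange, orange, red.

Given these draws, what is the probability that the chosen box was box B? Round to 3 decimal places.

Compute the likelihood of the observed sequence for each case: P(data | box A) = (9/11)(8/10)(7/9)(2/8) = 0.12727; P(data | box B) = (4/5)(3/4)(2/3)(1/2) = 0.2; P(data | box C) = (5/9)(4/8)(3/7)(4/6) = 0.079365.
The prior-weighted likelihoods are 1/3 · 0.12727 = 0.042424, 1/3 · 0.2 = 0.066667, 1/3 · 0.079365 = 0.026455; these sum to 0.13555.
Hence P(box B | data) = (0.066667) / (0.13555) = 0.49184.

0.492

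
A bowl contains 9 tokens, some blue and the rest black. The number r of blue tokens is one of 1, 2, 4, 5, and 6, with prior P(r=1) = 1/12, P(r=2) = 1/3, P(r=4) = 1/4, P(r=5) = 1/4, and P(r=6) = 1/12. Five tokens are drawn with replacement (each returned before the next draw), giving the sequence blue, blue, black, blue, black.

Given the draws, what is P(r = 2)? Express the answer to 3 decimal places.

0.109

Compute the likelihood of the observed sequence for each case: P(data | r = 1) = (1/9)(1/9)(8/9)(1/9)(8/9) = 0.0010838; P(data | r = 2) = (2/9)(2/9)(7/9)(2/9)(7/9) = 0.0066386; P(data | r = 4) = (4/9)(4/9)(5/9)(4/9)(5/9) = 0.027096; P(data | r = 5) = (5/9)(5/9)(4/9)(5/9)(4/9) = 0.03387; P(data | r = 6) = (6/9)(6/9)(3/9)(6/9)(3/9) = 0.032922.
The prior-weighted likelihoods are 1/12 · 0.0010838 = 9.032e-05, 1/3 · 0.0066386 = 0.0022129, 1/4 · 0.027096 = 0.006774, 1/4 · 0.03387 = 0.0084675, 1/12 · 0.032922 = 0.0027435; summing to 0.020288.
So P(r = 2 | data) = (0.0022129) / (0.020288) = 0.10907.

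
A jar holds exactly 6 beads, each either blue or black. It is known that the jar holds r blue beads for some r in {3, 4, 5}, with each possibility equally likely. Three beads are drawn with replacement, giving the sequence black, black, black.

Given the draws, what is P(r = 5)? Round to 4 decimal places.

Under each hypothesis, the probability of the observed sequence is: P(data | r = 3) = (3/6)(3/6)(3/6) = 1/8; P(data | r = 4) = (2/6)(2/6)(2/6) = 1/27; P(data | r = 5) = (1/6)(1/6)(1/6) = 1/216.
The prior-weighted likelihoods are 1/3 · 1/8 = 1/24, 1/3 · 1/27 = 1/81, 1/3 · 1/216 = 1/648; with total 1/18.
By Bayes' rule, P(r = 5 | data) = (1/648) / (1/18) = 1/36.

0.0278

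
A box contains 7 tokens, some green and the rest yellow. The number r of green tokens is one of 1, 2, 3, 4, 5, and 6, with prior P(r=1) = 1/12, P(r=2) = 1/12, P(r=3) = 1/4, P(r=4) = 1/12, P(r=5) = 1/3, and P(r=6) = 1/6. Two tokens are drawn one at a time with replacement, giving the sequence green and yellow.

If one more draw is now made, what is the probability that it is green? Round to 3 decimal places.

For each hypothesis, P(data | H) works out to: P(data | r = 1) = (1/7)(6/7) = 6/49; P(data | r = 2) = (2/7)(5/7) = 10/49; P(data | r = 3) = (3/7)(4/7) = 12/49; P(data | r = 4) = (4/7)(3/7) = 12/49; P(data | r = 5) = (5/7)(2/7) = 10/49; P(data | r = 6) = (6/7)(1/7) = 6/49.
Weighting by the prior gives 1/12 · 6/49 = 1/98, 1/12 · 10/49 = 5/294, 1/4 · 12/49 = 3/49, 1/12 · 12/49 = 1/49, 1/3 · 10/49 = 10/147, 1/6 · 6/49 = 1/49; summing to 29/147.
The posterior is then P(r = 1 | data) = 3/58, P(r = 2 | data) = 5/58, P(r = 3 | data) = 9/29, P(r = 4 | data) = 3/29, P(r = 5 | data) = 10/29, P(r = 6 | data) = 3/29.
Averaging over the posterior, P(green next | data) = (1/7)(3/58) + (2/7)(5/58) + (3/7)(9/29) + (4/7)(3/29) + (5/7)(10/29) + (6/7)(3/29) = 227/406.

0.559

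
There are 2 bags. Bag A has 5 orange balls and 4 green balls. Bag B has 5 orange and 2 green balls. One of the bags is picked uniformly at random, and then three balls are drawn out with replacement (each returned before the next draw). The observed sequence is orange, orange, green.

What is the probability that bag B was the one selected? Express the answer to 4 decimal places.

0.5152

Under each hypothesis, the probability of the observed sequence is: P(data | bag A) = (5/9)(5/9)(4/9) = 0.13717; P(data | bag B) = (5/7)(5/7)(2/7) = 0.14577.
Weighting by the prior gives 1/2 · 0.13717 = 0.068587, 1/2 · 0.14577 = 0.072886; summing to 0.14147.
Therefore the posterior P(bag B | data) = (0.072886) / (0.14147) = 0.51519.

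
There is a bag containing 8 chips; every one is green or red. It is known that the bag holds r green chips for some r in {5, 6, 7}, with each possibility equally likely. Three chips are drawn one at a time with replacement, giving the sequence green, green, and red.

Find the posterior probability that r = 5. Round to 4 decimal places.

The likelihood of the observed sequence under each hypothesis: P(data | r = 5) = (5/8)(5/8)(3/8) = 0.14648; P(data | r = 6) = (6/8)(6/8)(2/8) = 0.14062; P(data | r = 7) = (7/8)(7/8)(1/8) = 0.095703.
Multiplying each by its prior: 1/3 · 0.14648 = 0.048828, 1/3 · 0.14062 = 0.046875, 1/3 · 0.095703 = 0.031901; summing to 0.1276.
Therefore the posterior P(r = 5 | data) = (0.048828) / (0.1276) = 0.38265.

0.3827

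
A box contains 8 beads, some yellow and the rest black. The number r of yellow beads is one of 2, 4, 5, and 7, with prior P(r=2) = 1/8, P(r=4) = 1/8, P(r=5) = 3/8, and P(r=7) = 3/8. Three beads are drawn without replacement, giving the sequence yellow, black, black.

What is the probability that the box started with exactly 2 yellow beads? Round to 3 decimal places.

The likelihood of the observed sequence under each hypothesis: P(data | r = 2) = (2/8)(6/7)(5/6) = 5/28; P(data | r = 4) = (4/8)(4/7)(3/6) = 1/7; P(data | r = 5) = (5/8)(3/7)(2/6) = 5/56; P(data | r = 7) = (7/8)(1/7)(0/6) = 0.
The prior-weighted likelihoods are 1/8 · 5/28 = 5/224, 1/8 · 1/7 = 1/56, 3/8 · 5/56 = 15/448, 3/8 · 0 = 0; summing to 33/448.
Hence P(r = 2 | data) = (5/224) / (33/448) = 10/33.

0.303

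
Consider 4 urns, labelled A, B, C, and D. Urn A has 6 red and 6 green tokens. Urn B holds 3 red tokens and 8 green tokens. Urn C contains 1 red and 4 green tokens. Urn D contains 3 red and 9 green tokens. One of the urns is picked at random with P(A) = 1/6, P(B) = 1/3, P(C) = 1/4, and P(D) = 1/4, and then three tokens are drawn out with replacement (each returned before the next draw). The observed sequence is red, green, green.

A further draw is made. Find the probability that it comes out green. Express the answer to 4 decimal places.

For each hypothesis, P(data | H) works out to: P(data | urn A) = (6/12)(6/12)(6/12) = 0.125; P(data | urn B) = (3/11)(8/11)(8/11) = 0.14425; P(data | urn C) = (1/5)(4/5)(4/5) = 0.128; P(data | urn D) = (3/12)(9/12)(9/12) = 0.14062.
Multiplying each by its prior: 1/6 · 0.125 = 0.020833, 1/3 · 0.14425 = 0.048084, 1/4 · 0.128 = 0.032, 1/4 · 0.14062 = 0.035156; with total 0.13607.
The posterior is then P(urn A | data) = 0.1531, P(urn B | data) = 0.35337, P(urn C | data) = 0.23517, P(urn D | data) = 0.25836.
So P(green next | data) = Σ P(green next | H) P(H | data) = (1/2)(0.1531) + (8/11)(0.35337) + (4/5)(0.23517) + (3/4)(0.25836) = 0.71545.

0.7155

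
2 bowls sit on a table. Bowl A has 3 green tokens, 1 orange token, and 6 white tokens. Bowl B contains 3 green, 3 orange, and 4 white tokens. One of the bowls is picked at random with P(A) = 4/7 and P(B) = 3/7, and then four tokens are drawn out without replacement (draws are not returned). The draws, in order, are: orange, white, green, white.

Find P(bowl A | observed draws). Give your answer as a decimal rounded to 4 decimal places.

0.5263

Under each hypothesis, the probability of the observed sequence is: P(data | bowl A) = (1/10)(6/9)(3/8)(5/7) = 1/56; P(data | bowl B) = (3/10)(4/9)(3/8)(3/7) = 3/140.
The prior-weighted likelihoods are 4/7 · 1/56 = 1/98, 3/7 · 3/140 = 9/980; summing to 19/980.
By Bayes' rule, P(bowl A | data) = (1/98) / (19/980) = 10/19.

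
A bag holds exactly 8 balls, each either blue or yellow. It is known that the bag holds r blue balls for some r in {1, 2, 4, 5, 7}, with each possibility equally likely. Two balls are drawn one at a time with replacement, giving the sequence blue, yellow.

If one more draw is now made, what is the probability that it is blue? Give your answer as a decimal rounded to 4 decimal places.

The likelihood of the observed sequence under each hypothesis: P(data | r = 1) = (1/8)(7/8) = 7/64; P(data | r = 2) = (2/8)(6/8) = 3/16; P(data | r = 4) = (4/8)(4/8) = 1/4; P(data | r = 5) = (5/8)(3/8) = 15/64; P(data | r = 7) = (7/8)(1/8) = 7/64.
The prior-weighted likelihoods are 1/5 · 7/64 = 7/320, 1/5 · 3/16 = 3/80, 1/5 · 1/4 = 1/20, 1/5 · 15/64 = 3/64, 1/5 · 7/64 = 7/320; these sum to 57/320.
Normalising, the posterior is P(r = 1 | data) = 7/57, P(r = 2 | data) = 4/19, P(r = 4 | data) = 16/57, P(r = 5 | data) = 5/19, P(r = 7 | data) = 7/57.
The predictive probability is P(blue next | data) = (1/8)(7/57) + (1/4)(4/19) + (1/2)(16/57) + (5/8)(5/19) + (7/8)(7/57) = 73/152.

0.4803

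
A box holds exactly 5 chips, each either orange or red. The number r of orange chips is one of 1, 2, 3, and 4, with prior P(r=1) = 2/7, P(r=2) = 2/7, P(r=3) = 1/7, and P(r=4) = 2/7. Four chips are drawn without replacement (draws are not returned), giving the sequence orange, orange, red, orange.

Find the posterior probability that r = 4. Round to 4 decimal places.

Compute the likelihood of the observed sequence for each case: P(data | r = 1) = (1/5)(0/4) = 0; P(data | r = 2) = (2/5)(1/4)(3/3)(0/2) = 0; P(data | r = 3) = (3/5)(2/4)(2/3)(1/2) = 1/10; P(data | r = 4) = (4/5)(3/4)(1/3)(2/2) = 1/5.
Multiplying each by its prior: 2/7 · 0 = 0, 2/7 · 0 = 0, 1/7 · 1/10 = 1/70, 2/7 · 1/5 = 2/35; summing to 1/14.
So P(r = 4 | data) = (2/35) / (1/14) = 4/5.

0.8000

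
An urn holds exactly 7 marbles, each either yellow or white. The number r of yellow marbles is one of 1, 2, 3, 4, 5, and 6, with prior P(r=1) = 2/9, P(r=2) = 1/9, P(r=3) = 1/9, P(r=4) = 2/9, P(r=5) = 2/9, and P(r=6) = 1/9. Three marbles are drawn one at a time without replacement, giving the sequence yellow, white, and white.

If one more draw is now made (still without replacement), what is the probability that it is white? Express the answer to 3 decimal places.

0.588

Compute the likelihood of the observed sequence for each case: P(data | r = 1) = (1/7)(6/6)(5/5) = 1/7; P(data | r = 2) = (2/7)(5/6)(4/5) = 4/21; P(data | r = 3) = (3/7)(4/6)(3/5) = 6/35; P(data | r = 4) = (4/7)(3/6)(2/5) = 4/35; P(data | r = 5) = (5/7)(2/6)(1/5) = 1/21; P(data | r = 6) = (6/7)(1/6)(0/5) = 0.
Multiplying each by its prior: 2/9 · 1/7 = 2/63, 1/9 · 4/21 = 4/189, 1/9 · 6/35 = 2/105, 2/9 · 4/35 = 8/315, 2/9 · 1/21 = 2/189, 1/9 · 0 = 0; with total 34/315.
The posterior is then P(r = 1 | data) = 5/17, P(r = 2 | data) = 10/51, P(r = 3 | data) = 3/17, P(r = 4 | data) = 4/17, P(r = 5 | data) = 5/51, P(r = 6 | data) = 0.
Averaging over the posterior, P(white next | data) = (1)(5/17) + (3/4)(10/51) + (1/2)(3/17) + (1/4)(4/17) + (0)(5/51) = 10/17.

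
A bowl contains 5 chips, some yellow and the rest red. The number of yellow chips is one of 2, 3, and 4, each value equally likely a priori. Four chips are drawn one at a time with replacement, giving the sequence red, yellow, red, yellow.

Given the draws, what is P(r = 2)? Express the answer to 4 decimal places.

Under each hypothesis, the probability of the observed sequence is: P(data | r = 2) = (3/5)(2/5)(3/5)(2/5) = 0.0576; P(data | r = 3) = (2/5)(3/5)(2/5)(3/5) = 0.0576; P(data | r = 4) = (1/5)(4/5)(1/5)(4/5) = 0.0256.
Weighting by the prior gives 1/3 · 0.0576 = 0.0192, 1/3 · 0.0576 = 0.0192, 1/3 · 0.0256 = 0.0085333; these sum to 0.046933.
By Bayes' rule, P(r = 2 | data) = (0.0192) / (0.046933) = 0.40909.

0.4091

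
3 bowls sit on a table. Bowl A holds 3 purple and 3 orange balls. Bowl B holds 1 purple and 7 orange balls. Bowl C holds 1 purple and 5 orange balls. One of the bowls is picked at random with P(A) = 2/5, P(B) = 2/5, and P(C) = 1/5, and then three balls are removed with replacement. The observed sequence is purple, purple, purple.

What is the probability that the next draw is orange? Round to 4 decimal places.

0.5116

Under each hypothesis, the probability of the observed sequence is: P(data | bowl A) = (3/6)(3/6)(3/6) = 0.125; P(data | bowl B) = (1/8)(1/8)(1/8) = 0.0019531; P(data | bowl C) = (1/6)(1/6)(1/6) = 0.0046296.
The prior-weighted likelihoods are 2/5 · 0.125 = 0.05, 2/5 · 0.0019531 = 0.00078125, 1/5 · 0.0046296 = 0.00092593; with total 0.051707.
Normalising, the posterior is P(bowl A | data) = 0.96698, P(bowl B | data) = 0.015109, P(bowl C | data) = 0.017907.
So P(orange next | data) = Σ P(orange next | H) P(H | data) = (1/2)(0.96698) + (7/8)(0.015109) + (5/6)(0.017907) = 0.51163.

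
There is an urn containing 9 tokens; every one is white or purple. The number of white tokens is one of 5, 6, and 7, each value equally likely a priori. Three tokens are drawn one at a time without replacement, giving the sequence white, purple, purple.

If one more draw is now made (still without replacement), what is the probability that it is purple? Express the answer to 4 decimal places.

0.2364

Under each hypothesis, the probability of the observed sequence is: P(data | r = 5) = (5/9)(4/8)(3/7) = 5/42; P(data | r = 6) = (6/9)(3/8)(2/7) = 1/14; P(data | r = 7) = (7/9)(2/8)(1/7) = 1/36.
The prior-weighted likelihoods are 1/3 · 5/42 = 5/126, 1/3 · 1/14 = 1/42, 1/3 · 1/36 = 1/108; summing to 55/756.
Dividing through by the total gives posterior P(r = 5 | data) = 6/11, P(r = 6 | data) = 18/55, P(r = 7 | data) = 7/55.
Averaging over the posterior, P(purple next | data) = (1/3)(6/11) + (1/6)(18/55) + (0)(7/55) = 13/55.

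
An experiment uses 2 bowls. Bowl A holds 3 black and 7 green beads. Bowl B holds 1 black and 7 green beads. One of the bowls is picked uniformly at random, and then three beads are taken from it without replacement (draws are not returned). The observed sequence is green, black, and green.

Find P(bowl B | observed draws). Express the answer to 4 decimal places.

Under each hypothesis, the probability of the observed sequence is: P(data | bowl A) = (7/10)(3/9)(6/8) = 7/40; P(data | bowl B) = (7/8)(1/7)(6/6) = 1/8.
Weighting by the prior gives 1/2 · 7/40 = 7/80, 1/2 · 1/8 = 1/16; summing to 3/20.
Hence P(bowl B | data) = (1/16) / (3/20) = 5/12.

0.4167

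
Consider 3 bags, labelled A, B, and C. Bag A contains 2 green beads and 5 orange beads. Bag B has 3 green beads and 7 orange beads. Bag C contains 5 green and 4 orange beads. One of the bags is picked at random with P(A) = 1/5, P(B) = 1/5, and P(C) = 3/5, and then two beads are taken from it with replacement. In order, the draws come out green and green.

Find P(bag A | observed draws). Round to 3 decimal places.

The likelihood of the observed sequence under each hypothesis: P(data | bag A) = (2/7)(2/7) = 0.081633; P(data | bag B) = (3/10)(3/10) = 0.09; P(data | bag C) = (5/9)(5/9) = 0.30864.
The prior-weighted likelihoods are 1/5 · 0.081633 = 0.016327, 1/5 · 0.09 = 0.018, 3/5 · 0.30864 = 0.18519; summing to 0.21951.
Therefore the posterior P(bag A | data) = (0.016327) / (0.21951) = 0.074377.

0.074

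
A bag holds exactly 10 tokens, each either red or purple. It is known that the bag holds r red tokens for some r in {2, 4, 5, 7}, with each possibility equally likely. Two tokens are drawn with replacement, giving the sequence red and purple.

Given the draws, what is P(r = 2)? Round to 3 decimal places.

Under each hypothesis, the probability of the observed sequence is: P(data | r = 2) = (2/10)(8/10) = 4/25; P(data | r = 4) = (4/10)(6/10) = 6/25; P(data | r = 5) = (5/10)(5/10) = 1/4; P(data | r = 7) = (7/10)(3/10) = 21/100.
Multiplying each by its prior: 1/4 · 4/25 = 1/25, 1/4 · 6/25 = 3/50, 1/4 · 1/4 = 1/16, 1/4 · 21/100 = 21/400; summing to 43/200.
So P(r = 2 | data) = (1/25) / (43/200) = 8/43.

0.186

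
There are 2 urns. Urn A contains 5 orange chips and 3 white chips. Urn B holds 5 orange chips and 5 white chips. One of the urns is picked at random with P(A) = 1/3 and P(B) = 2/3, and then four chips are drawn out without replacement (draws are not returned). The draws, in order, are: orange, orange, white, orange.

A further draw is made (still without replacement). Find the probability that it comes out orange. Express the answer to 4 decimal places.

0.4123

The likelihood of the observed sequence under each hypothesis: P(data | urn A) = (5/8)(4/7)(3/6)(3/5) = 3/28; P(data | urn B) = (5/10)(4/9)(5/8)(3/7) = 5/84.
Weighting by the prior gives 1/3 · 3/28 = 1/28, 2/3 · 5/84 = 5/126; these sum to 19/252.
Dividing through by the total gives posterior P(urn A | data) = 9/19, P(urn B | data) = 10/19.
So P(orange next | data) = Σ P(orange next | H) P(H | data) = (1/2)(9/19) + (1/3)(10/19) = 47/114.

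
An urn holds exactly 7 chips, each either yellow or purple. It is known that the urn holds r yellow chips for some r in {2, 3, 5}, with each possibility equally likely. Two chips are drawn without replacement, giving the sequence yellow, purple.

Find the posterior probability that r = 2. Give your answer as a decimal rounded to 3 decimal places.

0.313

The likelihood of the observed sequence under each hypothesis: P(data | r = 2) = (2/7)(5/6) = 5/21; P(data | r = 3) = (3/7)(4/6) = 2/7; P(data | r = 5) = (5/7)(2/6) = 5/21.
Weighting by the prior gives 1/3 · 5/21 = 5/63, 1/3 · 2/7 = 2/21, 1/3 · 5/21 = 5/63; these sum to 16/63.
By Bayes' rule, P(r = 2 | data) = (5/63) / (16/63) = 5/16.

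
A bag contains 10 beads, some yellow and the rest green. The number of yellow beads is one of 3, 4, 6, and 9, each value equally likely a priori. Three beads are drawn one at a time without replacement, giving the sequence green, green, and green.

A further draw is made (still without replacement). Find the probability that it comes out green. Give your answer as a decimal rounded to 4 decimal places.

The likelihood of the observed sequence under each hypothesis: P(data | r = 3) = (7/10)(6/9)(5/8) = 7/24; P(data | r = 4) = (6/10)(5/9)(4/8) = 1/6; P(data | r = 6) = (4/10)(3/9)(2/8) = 1/30; P(data | r = 9) = (1/10)(0/9) = 0.
Weighting by the prior gives 1/4 · 7/24 = 7/96, 1/4 · 1/6 = 1/24, 1/4 · 1/30 = 1/120, 1/4 · 0 = 0; with total 59/480.
Normalising, the posterior is P(r = 3 | data) = 35/59, P(r = 4 | data) = 20/59, P(r = 6 | data) = 4/59, P(r = 9 | data) = 0.
The predictive probability is P(green next | data) = (4/7)(35/59) + (3/7)(20/59) + (1/7)(4/59) = 204/413.

0.4939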